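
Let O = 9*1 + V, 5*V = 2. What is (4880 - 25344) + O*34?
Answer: -100722/5 ≈ -20144.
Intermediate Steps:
V = 2/5 (V = (1/5)*2 = 2/5 ≈ 0.40000)
O = 47/5 (O = 9*1 + 2/5 = 9 + 2/5 = 47/5 ≈ 9.4000)
(4880 - 25344) + O*34 = (4880 - 25344) + (47/5)*34 = -20464 + 1598/5 = -100722/5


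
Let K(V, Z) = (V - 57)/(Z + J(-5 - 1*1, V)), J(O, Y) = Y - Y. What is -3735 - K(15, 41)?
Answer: -153093/41 ≈ -3734.0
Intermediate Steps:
J(O, Y) = 0
K(V, Z) = (-57 + V)/Z (K(V, Z) = (V - 57)/(Z + 0) = (-57 + V)/Z)
-3735 - K(15, 41) = -3735 - (-57 + 15)/41 = -3735 - (-42)/41 = -3735 - 1*(-42/41) = -3735 + 42/41 = -153093/41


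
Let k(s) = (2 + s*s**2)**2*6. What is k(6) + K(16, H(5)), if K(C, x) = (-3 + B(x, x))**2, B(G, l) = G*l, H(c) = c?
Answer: 285628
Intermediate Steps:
K(C, x) = (-3 + x**2)**2 (K(C, x) = (-3 + x*x)**2 = (-3 + x**2)**2)
k(s) = 6*(2 + s**3)**2 (k(s) = (2 + s**3)**2*6 = 6*(2 + s**3)**2)
k(6) + K(16, H(5)) = 6*(2 + 6**3)**2 + (-3 + 5**2)**2 = 6*(2 + 216)**2 + (-3 + 25)**2 = 6*218**2 + 22**2 = 6*47524 + 484 = 285144 + 484 = 285628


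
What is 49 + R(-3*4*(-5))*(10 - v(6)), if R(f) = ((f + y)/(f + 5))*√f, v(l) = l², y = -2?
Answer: 49 - 232*√15/5 ≈ -130.71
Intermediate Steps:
R(f) = √f*(-2 + f)/(5 + f) (R(f) = ((f - 2)/(f + 5))*√f = ((-2 + f)/(5 + f))*√f = √f*(-2 + f)/(5 + f))
49 + R(-3*4*(-5))*(10 - v(6)) = 49 + (√(-3*4*(-5))*(-2 - 3*4*(-5))/(5 - 3*4*(-5)))*(10 - 1*6²) = 49 + (√(-12*(-5))*(-2 - 12*(-5))/(5 - 12*(-5)))*(10 - 1*36) = 49 + (√60*(-2 + 60)/(5 + 60))*(10 - 36) = 49 + ((2*√15)*58/65)*(-26) = 49 + ((2*√15)*(1/65)*58)*(-26) = 49 + (116*√15/65)*(-26) = 49 - 232*√15/5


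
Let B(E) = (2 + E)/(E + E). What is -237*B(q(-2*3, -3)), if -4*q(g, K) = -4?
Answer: -711/2 ≈ -355.50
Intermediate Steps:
q(g, K) = 1 (q(g, K) = -¼*(-4) = 1)
B(E) = (2 + E)/(2*E) (B(E) = (2 + E)/((2*E)) = (2 + E)*(1/(2*E)) = (2 + E)/(2*E))
-237*B(q(-2*3, -3)) = -237*(2 + 1)/(2*1) = -237*3/2 = -711/2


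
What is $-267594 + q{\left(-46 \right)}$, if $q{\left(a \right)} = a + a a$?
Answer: $-265524$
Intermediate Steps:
$q{\left(a \right)} = a + a^{2}$
$-267594 + q{\left(-46 \right)} = -267594 - 46 \left(1 - 46\right) = -267594 - -2070 = -267594 + 2070 = -265524$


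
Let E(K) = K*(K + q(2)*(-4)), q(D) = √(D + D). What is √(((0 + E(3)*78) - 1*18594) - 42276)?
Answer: 2*I*√15510 ≈ 249.08*I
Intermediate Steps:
q(D) = √2*√D (q(D) = √(2*D) = √2*√D)
E(K) = K*(-8 + K) (E(K) = K*(K + (√2*√2)*(-4)) = K*(K + 2*(-4)) = K*(K - 8) = K*(-8 + K))
√(((0 + E(3)*78) - 1*18594) - 42276) = √(((0 + (3*(-8 + 3))*78) - 1*18594) - 42276) = √(((0 + (3*(-5))*78) - 18594) - 42276) = √(((0 - 15*78) - 18594) - 42276) = √(((0 - 1170) - 18594) - 42276) = √((-1170 - 18594) - 42276) = √(-19764 - 42276) = √(-62040) = 2*I*√15510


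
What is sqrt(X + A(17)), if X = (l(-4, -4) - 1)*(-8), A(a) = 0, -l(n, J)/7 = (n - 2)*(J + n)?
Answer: 2*sqrt(674) ≈ 51.923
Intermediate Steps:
l(n, J) = -7*(-2 + n)*(J + n) (l(n, J) = -7*(n - 2)*(J + n) = -7*(-2 + n)*(J + n))
X = 2696 (X = ((-7*(-4)**2 + 14*(-4) + 14*(-4) - 7*(-4)*(-4)) - 1)*(-8) = ((-7*16 - 56 - 56 - 112) - 1)*(-8) = ((-112 - 56 - 56 - 112) - 1)*(-8) = (-336 - 1)*(-8) = -337*(-8) = 2696)
sqrt(X + A(17)) = sqrt(2696 + 0) = sqrt(2696) = 2*sqrt(674)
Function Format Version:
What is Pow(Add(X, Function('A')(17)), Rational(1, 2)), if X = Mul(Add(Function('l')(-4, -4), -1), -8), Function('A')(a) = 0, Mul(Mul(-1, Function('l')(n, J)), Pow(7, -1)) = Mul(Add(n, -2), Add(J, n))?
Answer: Mul(2, Pow(674, Rational(1, 2))) ≈ 51.923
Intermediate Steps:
Function('l')(n, J) = Mul(-7, Add(-2, n), Add(J, n)) (Function('l')(n, J) = Mul(-7, Mul(Add(n, -2), Add(J, n))) = Mul(-7, Mul(Add(-2, n), Add(J, n))) = Mul(-7, Add(-2, n), Add(J, n)))
X = 2696 (X = Mul(Add(Add(Mul(-7, Pow(-4, 2)), Mul(14, -4), Mul(14, -4), Mul(-7, -4, -4)), -1), -8) = Mul(Add(Add(Mul(-7, 16), -56, -56, -112), -1), -8) = Mul(Add(Add(-112, -56, -56, -112), -1), -8) = Mul(Add(-336, -1), -8) = Mul(-337, -8) = 2696)
Pow(Add(X, Function('A')(17)), Rational(1, 2)) = Pow(Add(2696, 0), Rational(1, 2)) = Pow(2696, Rational(1, 2)) = Mul(2, Pow(674, Rational(1, 2)))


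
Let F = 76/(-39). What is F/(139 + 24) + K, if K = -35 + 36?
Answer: 6281/6357 ≈ 0.98804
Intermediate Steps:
F = -76/39 (F = 76*(-1/39) = -76/39 ≈ -1.9487)
K = 1
F/(139 + 24) + K = -76/(39*(139 + 24)) + 1 = -76/39/163 + 1 = -76/39*1/163 + 1 = -76/6357 + 1 = 6281/6357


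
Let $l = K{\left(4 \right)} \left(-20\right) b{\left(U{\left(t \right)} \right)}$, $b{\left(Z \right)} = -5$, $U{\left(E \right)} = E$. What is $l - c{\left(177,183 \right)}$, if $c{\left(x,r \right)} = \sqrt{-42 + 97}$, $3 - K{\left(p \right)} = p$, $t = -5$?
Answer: $-100 - \sqrt{55} \approx -107.42$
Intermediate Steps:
$K{\left(p \right)} = 3 - p$
$c{\left(x,r \right)} = \sqrt{55}$
$l = -100$ ($l = \left(3 - 4\right) \left(-20\right) \left(-5\right) = \left(-1\right) \left(-20\right) \left(-5\right) = 20 \left(-5\right) = -100$)
$l - c{\left(177,183 \right)} = -100 - \sqrt{55}$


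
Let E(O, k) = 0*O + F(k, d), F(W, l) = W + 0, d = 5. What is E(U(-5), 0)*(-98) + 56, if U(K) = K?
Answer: 56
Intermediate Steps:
F(W, l) = W
E(O, k) = k (E(O, k) = 0*O + k = 0 + k = k)
E(U(-5), 0)*(-98) + 56 = 0*(-98) + 56 = 0 + 56 = 56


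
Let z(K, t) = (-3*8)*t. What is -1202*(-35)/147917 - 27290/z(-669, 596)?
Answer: 331316015/151128912 ≈ 2.1923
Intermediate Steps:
z(K, t) = -24*t
-1202*(-35)/147917 - 27290/z(-669, 596) = -1202*(-35)/147917 - 27290/((-24*596)) = 42070*(1/147917) - 27290/(-14304) = 6010/21131 - 27290*(-1/14304) = 6010/21131 + 13645/7152 = 331316015/151128912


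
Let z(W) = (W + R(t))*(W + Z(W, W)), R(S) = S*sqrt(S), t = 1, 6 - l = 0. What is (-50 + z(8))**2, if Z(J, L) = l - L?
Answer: 16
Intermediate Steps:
l = 6 (l = 6 - 1*0 = 6 + 0 = 6)
Z(J, L) = 6 - L
R(S) = S**(3/2)
z(W) = 6 + 6*W (z(W) = (W + 1**(3/2))*(W + (6 - W)) = (W + 1)*6 = (1 + W)*6 = 6 + 6*W)
(-50 + z(8))**2 = (-50 + (6 + 6*8))**2 = (-50 + (6 + 48))**2 = (-50 + 54)**2 = 4**2 = 16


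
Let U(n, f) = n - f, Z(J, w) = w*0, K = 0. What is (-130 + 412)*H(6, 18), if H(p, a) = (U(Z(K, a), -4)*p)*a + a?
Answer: 126900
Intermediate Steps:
Z(J, w) = 0
H(p, a) = a + 4*a*p (H(p, a) = ((0 - 1*(-4))*p)*a + a = ((0 + 4)*p)*a + a = (4*p)*a + a = 4*a*p + a = a + 4*a*p)
(-130 + 412)*H(6, 18) = (-130 + 412)*(18*(1 + 4*6)) = 282*(18*(1 + 24)) = 282*(18*25) = 282*450 = 126900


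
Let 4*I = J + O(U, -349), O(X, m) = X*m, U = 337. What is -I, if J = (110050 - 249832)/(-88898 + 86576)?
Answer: 22746467/774 ≈ 29388.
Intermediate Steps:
J = 23297/387 (J = -139782/(-2322) = -139782*(-1/2322) = 23297/387 ≈ 60.199)
I = -22746467/774 (I = (23297/387 + 337*(-349))/4 = (23297/387 - 117613)/4 = (¼)*(-45492934/387) = -22746467/774 ≈ -29388.)
-I = -1*(-22746467/774) = 22746467/774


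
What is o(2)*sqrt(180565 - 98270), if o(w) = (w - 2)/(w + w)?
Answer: 0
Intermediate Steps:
o(w) = (-2 + w)/(2*w) (o(w) = (-2 + w)/((2*w)) = (-2 + w)*(1/(2*w)) = (-2 + w)/(2*w))
o(2)*sqrt(180565 - 98270) = ((1/2)*(-2 + 2)/2)*sqrt(180565 - 98270) = ((1/2)*(1/2)*0)*sqrt(82295) = 0*sqrt(82295) = 0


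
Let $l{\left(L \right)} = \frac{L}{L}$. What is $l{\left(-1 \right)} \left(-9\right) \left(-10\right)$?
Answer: $90$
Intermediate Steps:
$l{\left(L \right)} = 1$
$l{\left(-1 \right)} \left(-9\right) \left(-10\right) = 1 \left(-9\right) \left(-10\right) = \left(-9\right) \left(-10\right) = 90$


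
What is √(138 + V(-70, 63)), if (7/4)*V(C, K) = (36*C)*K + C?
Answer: I*√90622 ≈ 301.03*I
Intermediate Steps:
V(C, K) = 4*C/7 + 144*C*K/7 (V(C, K) = 4*((36*C)*K + C)/7 = 4*(36*C*K + C)/7 = 4*(C + 36*C*K)/7 = 4*C/7 + 144*C*K/7)
√(138 + V(-70, 63)) = √(138 + (4/7)*(-70)*(1 + 36*63)) = √(138 + (4/7)*(-70)*(1 + 2268)) = √(138 + (4/7)*(-70)*2269) = √(138 - 90760) = √(-90622) = I*√90622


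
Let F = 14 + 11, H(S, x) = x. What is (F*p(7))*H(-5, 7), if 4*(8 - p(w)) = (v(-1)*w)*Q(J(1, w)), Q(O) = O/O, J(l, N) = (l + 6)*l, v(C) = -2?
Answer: 4025/2 ≈ 2012.5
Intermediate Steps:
J(l, N) = l*(6 + l) (J(l, N) = (6 + l)*l = l*(6 + l))
Q(O) = 1
p(w) = 8 + w/2 (p(w) = 8 - (-2*w)/4 = 8 - (-1)*w/2 = 8 + w/2)
F = 25
(F*p(7))*H(-5, 7) = (25*(8 + (½)*7))*7 = (25*(8 + 7/2))*7 = (25*(23/2))*7 = (575/2)*7 = 4025/2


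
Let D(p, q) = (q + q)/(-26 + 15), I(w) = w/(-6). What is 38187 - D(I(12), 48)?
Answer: 420153/11 ≈ 38196.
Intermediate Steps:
I(w) = -w/6 (I(w) = w*(-⅙) = -w/6)
D(p, q) = -2*q/11 (D(p, q) = (2*q)/(-11) = (2*q)*(-1/11) = -2*q/11)
38187 - D(I(12), 48) = 38187 - (-2)*48/11 = 38187 - 1*(-96/11) = 38187 + 96/11 = 420153/11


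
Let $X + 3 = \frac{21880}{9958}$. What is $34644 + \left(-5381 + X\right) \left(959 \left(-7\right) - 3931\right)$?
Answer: $\frac{285389073900}{4979} \approx 5.7319 \cdot 10^{7}$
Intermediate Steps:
$X = - \frac{3997}{4979}$ ($X = -3 + \frac{21880}{9958} = -3 + 21880 \cdot \frac{1}{9958} = -3 + \frac{10940}{4979} = - \frac{3997}{4979} \approx -0.80277$)
$34644 + \left(-5381 + X\right) \left(959 \left(-7\right) - 3931\right) = 34644 + \left(-5381 - \frac{3997}{4979}\right) \left(959 \left(-7\right) - 3931\right) = 34644 - \frac{26795996 \left(-6713 - 3931\right)}{4979} = 34644 - - \frac{285216581424}{4979} = 34644 + \frac{285216581424}{4979} = \frac{285389073900}{4979}$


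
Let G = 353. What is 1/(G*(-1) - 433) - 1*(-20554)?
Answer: 16155443/786 ≈ 20554.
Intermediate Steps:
1/(G*(-1) - 433) - 1*(-20554) = 1/(353*(-1) - 433) - 1*(-20554) = 1/(-353 - 433) + 20554 = 1/(-786) + 20554 = -1/786 + 20554 = 16155443/786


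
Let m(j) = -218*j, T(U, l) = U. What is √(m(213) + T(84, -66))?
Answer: 15*I*√206 ≈ 215.29*I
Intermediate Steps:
√(m(213) + T(84, -66)) = √(-218*213 + 84) = √(-46434 + 84) = √(-46350) = 15*I*√206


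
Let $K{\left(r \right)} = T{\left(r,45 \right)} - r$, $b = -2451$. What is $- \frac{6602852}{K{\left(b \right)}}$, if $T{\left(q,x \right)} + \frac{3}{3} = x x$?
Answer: $- \frac{6602852}{4475} \approx -1475.5$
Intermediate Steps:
$T{\left(q,x \right)} = -1 + x^{2}$ ($T{\left(q,x \right)} = -1 + x x = -1 + x^{2}$)
$K{\left(r \right)} = 2024 - r$ ($K{\left(r \right)} = \left(-1 + 45^{2}\right) - r = \left(-1 + 2025\right) - r = 2024 - r$)
$- \frac{6602852}{K{\left(b \right)}} = - \frac{6602852}{2024 - -2451} = - \frac{6602852}{2024 + 2451} = - \frac{6602852}{4475}$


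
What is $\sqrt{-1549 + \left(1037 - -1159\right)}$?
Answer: $\sqrt{647} \approx 25.436$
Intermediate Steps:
$\sqrt{-1549 + \left(1037 - -1159\right)} = \sqrt{-1549 + \left(1037 + 1159\right)} = \sqrt{-1549 + 2196} = \sqrt{647}$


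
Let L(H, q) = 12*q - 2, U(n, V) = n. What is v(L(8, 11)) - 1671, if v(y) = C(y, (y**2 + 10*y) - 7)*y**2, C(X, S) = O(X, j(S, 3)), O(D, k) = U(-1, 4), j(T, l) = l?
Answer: -18571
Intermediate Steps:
O(D, k) = -1
C(X, S) = -1
L(H, q) = -2 + 12*q
v(y) = -y**2
v(L(8, 11)) - 1671 = -(-2 + 12*11)**2 - 1671 = -(-2 + 132)**2 - 1671 = -1*130**2 - 1671 = -1*16900 - 1671 = -16900 - 1671 = -18571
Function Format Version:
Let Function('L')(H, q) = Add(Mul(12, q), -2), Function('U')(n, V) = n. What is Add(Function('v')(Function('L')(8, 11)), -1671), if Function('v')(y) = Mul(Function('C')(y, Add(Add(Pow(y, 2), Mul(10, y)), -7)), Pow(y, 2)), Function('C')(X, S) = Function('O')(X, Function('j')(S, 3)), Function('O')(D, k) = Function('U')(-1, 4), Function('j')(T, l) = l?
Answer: -18571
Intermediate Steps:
Function('O')(D, k) = -1
Function('C')(X, S) = -1
Function('L')(H, q) = Add(-2, Mul(12, q))
Function('v')(y) = Mul(-1, Pow(y, 2))
Add(Function('v')(Function('L')(8, 11)), -1671) = Add(Mul(-1, Pow(Add(-2, Mul(12, 11)), 2)), -1671) = Add(Mul(-1, Pow(Add(-2, 132), 2)), -1671) = Add(Mul(-1, Pow(130, 2)), -1671) = Add(Mul(-1, 16900), -1671) = Add(-16900, -1671) = -18571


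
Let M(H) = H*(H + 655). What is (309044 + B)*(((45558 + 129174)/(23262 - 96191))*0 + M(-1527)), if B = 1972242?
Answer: 3037632685584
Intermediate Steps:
M(H) = H*(655 + H)
(309044 + B)*(((45558 + 129174)/(23262 - 96191))*0 + M(-1527)) = (309044 + 1972242)*(((45558 + 129174)/(23262 - 96191))*0 - 1527*(655 - 1527)) = 2281286*((174732/(-72929))*0 - 1527*(-872)) = 2281286*((174732*(-1/72929))*0 + 1331544) = 2281286*(-174732/72929*0 + 1331544) = 2281286*(0 + 1331544) = 2281286*1331544 = 3037632685584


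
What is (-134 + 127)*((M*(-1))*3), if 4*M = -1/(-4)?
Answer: 21/16 ≈ 1.3125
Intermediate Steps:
M = 1/16 (M = (-1/(-4))/4 = (-1*(-1/4))/4 = (1/4)*(1/4) = 1/16 ≈ 0.062500)
(-134 + 127)*((M*(-1))*3) = (-134 + 127)*(((1/16)*(-1))*3) = -(-7)*3/16 = -7*(-3/16) = 21/16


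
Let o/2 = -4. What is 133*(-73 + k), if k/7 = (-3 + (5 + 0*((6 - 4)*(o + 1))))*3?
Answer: -4123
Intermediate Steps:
o = -8 (o = 2*(-4) = -8)
k = 42 (k = 7*((-3 + (5 + 0*((6 - 4)*(-8 + 1))))*3) = 7*((-3 + (5 + 0*(2*(-7))))*3) = 7*((-3 + (5 + 0*(-14)))*3) = 7*((-3 + (5 + 0))*3) = 7*((-3 + 5)*3) = 7*(2*3) = 7*6 = 42)
133*(-73 + k) = 133*(-73 + 42) = 133*(-31) = -4123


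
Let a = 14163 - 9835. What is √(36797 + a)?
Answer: 5*√1645 ≈ 202.79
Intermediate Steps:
a = 4328
√(36797 + a) = √(36797 + 4328) = √41125 = 5*√1645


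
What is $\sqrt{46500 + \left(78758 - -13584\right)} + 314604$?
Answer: $314604 + \sqrt{138842} \approx 3.1498 \cdot 10^{5}$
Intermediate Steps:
$\sqrt{46500 + \left(78758 - -13584\right)} + 314604 = \sqrt{46500 + \left(78758 + 13584\right)} + 314604 = \sqrt{46500 + 92342} + 314604 = \sqrt{138842} + 314604 = 314604 + \sqrt{138842}$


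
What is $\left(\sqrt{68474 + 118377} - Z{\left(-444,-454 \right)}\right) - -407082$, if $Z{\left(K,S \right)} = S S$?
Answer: $200966 + \sqrt{186851} \approx 2.014 \cdot 10^{5}$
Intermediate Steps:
$Z{\left(K,S \right)} = S^{2}$
$\left(\sqrt{68474 + 118377} - Z{\left(-444,-454 \right)}\right) - -407082 = \left(\sqrt{68474 + 118377} - \left(-454\right)^{2}\right) - -407082 = \left(\sqrt{186851} - 206116\right) + 407082 = \left(-206116 + \sqrt{186851}\right) + 407082 = 200966 + \sqrt{186851}$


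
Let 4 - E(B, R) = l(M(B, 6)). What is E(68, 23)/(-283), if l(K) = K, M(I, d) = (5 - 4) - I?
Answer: -71/283 ≈ -0.25088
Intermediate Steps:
M(I, d) = 1 - I
E(B, R) = 3 + B (E(B, R) = 4 - (1 - B) = 4 + (-1 + B) = 3 + B)
E(68, 23)/(-283) = (3 + 68)/(-283) = 71*(-1/283) = -71/283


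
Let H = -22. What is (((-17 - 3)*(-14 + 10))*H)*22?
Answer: -38720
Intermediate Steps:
(((-17 - 3)*(-14 + 10))*H)*22 = (((-17 - 3)*(-14 + 10))*(-22))*22 = (-20*(-4)*(-22))*22 = (80*(-22))*22 = -1760*22 = -38720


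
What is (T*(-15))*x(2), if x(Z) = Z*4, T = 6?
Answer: -720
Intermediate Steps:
x(Z) = 4*Z
(T*(-15))*x(2) = (6*(-15))*(4*2) = -90*8 = -720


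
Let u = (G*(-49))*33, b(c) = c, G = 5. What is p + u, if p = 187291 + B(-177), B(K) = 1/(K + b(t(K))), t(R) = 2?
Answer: 31361049/175 ≈ 1.7921e+5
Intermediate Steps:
B(K) = 1/(2 + K) (B(K) = 1/(K + 2) = 1/(2 + K))
p = 32775924/175 (p = 187291 + 1/(2 - 177) = 187291 + 1/(-175) = 187291 - 1/175 = 32775924/175 ≈ 1.8729e+5)
u = -8085 (u = (5*(-49))*33 = -245*33 = -8085)
p + u = 32775924/175 - 8085 = 31361049/175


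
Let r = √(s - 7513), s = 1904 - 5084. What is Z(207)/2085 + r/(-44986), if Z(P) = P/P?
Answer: 1/2085 - 17*I*√37/44986 ≈ 0.00047962 - 0.0022986*I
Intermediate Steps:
s = -3180
r = 17*I*√37 (r = √(-3180 - 7513) = √(-10693) = 17*I*√37 ≈ 103.41*I)
Z(P) = 1
Z(207)/2085 + r/(-44986) = 1/2085 + (17*I*√37)/(-44986) = 1*(1/2085) + (17*I*√37)*(-1/44986) = 1/2085 - 17*I*√37/44986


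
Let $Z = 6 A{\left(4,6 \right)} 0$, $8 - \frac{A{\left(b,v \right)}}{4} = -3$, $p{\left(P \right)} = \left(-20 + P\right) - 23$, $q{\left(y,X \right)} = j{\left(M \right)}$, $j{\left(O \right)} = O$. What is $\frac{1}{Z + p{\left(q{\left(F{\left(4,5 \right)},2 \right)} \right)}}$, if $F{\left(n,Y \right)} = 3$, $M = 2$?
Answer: $- \frac{1}{41} \approx -0.02439$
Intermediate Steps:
$q{\left(y,X \right)} = 2$
$p{\left(P \right)} = -43 + P$
$A{\left(b,v \right)} = 44$ ($A{\left(b,v \right)} = 32 - -12 = 32 + 12 = 44$)
$Z = 0$ ($Z = 6 \cdot 44 \cdot 0 = 264 \cdot 0 = 0$)
$\frac{1}{Z + p{\left(q{\left(F{\left(4,5 \right)},2 \right)} \right)}} = \frac{1}{0 + \left(-43 + 2\right)} = \frac{1}{0 - 41} = \frac{1}{-41} = - \frac{1}{41}$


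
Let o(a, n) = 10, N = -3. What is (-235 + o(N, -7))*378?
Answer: -85050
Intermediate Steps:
(-235 + o(N, -7))*378 = (-235 + 10)*378 = -225*378 = -85050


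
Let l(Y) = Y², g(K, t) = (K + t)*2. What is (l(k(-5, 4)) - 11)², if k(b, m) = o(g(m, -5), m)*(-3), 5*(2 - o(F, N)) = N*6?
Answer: 2217121/625 ≈ 3547.4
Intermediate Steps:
g(K, t) = 2*K + 2*t
o(F, N) = 2 - 6*N/5 (o(F, N) = 2 - N*6/5 = 2 - 6*N/5)
k(b, m) = -6 + 18*m/5 (k(b, m) = (2 - 6*m/5)*(-3) = -6 + 18*m/5)
(l(k(-5, 4)) - 11)² = ((-6 + (18/5)*4)² - 11)² = ((-6 + 72/5)² - 11)² = ((42/5)² - 11)² = (1764/25 - 11)² = (1489/25)² = 2217121/625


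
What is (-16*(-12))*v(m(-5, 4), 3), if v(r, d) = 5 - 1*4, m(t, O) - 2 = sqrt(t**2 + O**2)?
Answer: 192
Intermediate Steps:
m(t, O) = 2 + sqrt(O**2 + t**2) (m(t, O) = 2 + sqrt(t**2 + O**2) = 2 + sqrt(O**2 + t**2))
v(r, d) = 1 (v(r, d) = 5 - 4 = 1)
(-16*(-12))*v(m(-5, 4), 3) = -16*(-12)*1 = 192*1 = 192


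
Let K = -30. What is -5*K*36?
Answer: 5400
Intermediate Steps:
-5*K*36 = -5*(-30)*36 = 150*36 = 5400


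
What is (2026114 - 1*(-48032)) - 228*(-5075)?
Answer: 3231246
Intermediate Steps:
(2026114 - 1*(-48032)) - 228*(-5075) = (2026114 + 48032) + 1157100 = 2074146 + 1157100 = 3231246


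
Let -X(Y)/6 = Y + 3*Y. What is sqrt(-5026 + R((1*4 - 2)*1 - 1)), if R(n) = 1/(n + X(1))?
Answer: I*sqrt(2658777)/23 ≈ 70.895*I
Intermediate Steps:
X(Y) = -24*Y (X(Y) = -6*(Y + 3*Y) = -24*Y)
R(n) = 1/(-24 + n) (R(n) = 1/(n - 24*1) = 1/(n - 24) = 1/(-24 + n))
sqrt(-5026 + R((1*4 - 2)*1 - 1)) = sqrt(-5026 + 1/(-24 + ((1*4 - 2)*1 - 1))) = sqrt(-5026 + 1/(-24 + ((4 - 2)*1 - 1))) = sqrt(-5026 + 1/(-24 + (2*1 - 1))) = sqrt(-5026 + 1/(-24 + (2 - 1))) = sqrt(-5026 + 1/(-24 + 1)) = sqrt(-5026 + 1/(-23)) = sqrt(-5026 - 1/23) = sqrt(-115599/23) = I*sqrt(2658777)/23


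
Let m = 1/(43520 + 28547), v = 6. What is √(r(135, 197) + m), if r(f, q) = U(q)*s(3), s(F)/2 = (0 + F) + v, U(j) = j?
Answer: √18416691798061/72067 ≈ 59.548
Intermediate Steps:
m = 1/72067 ≈ 1.3876e-5
s(F) = 12 + 2*F (s(F) = 2*((0 + F) + 6) = 2*(F + 6) = 2*(6 + F) = 12 + 2*F)
r(f, q) = 18*q (r(f, q) = q*(12 + 2*3) = q*(12 + 6) = q*18 = 18*q)
√(r(135, 197) + m) = √(18*197 + 1/72067) = √(3546 + 1/72067) = √(255549583/72067) = √18416691798061/72067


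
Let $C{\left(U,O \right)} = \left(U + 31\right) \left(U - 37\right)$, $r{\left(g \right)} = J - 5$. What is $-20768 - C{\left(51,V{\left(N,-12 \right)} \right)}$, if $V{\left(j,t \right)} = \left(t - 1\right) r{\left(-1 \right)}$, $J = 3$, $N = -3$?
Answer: $-21916$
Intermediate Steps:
$r{\left(g \right)} = -2$ ($r{\left(g \right)} = 3 - 5 = -2$)
$V{\left(j,t \right)} = 2 - 2 t$ ($V{\left(j,t \right)} = \left(t - 1\right) \left(-2\right) = \left(-1 + t\right) \left(-2\right) = 2 - 2 t$)
$C{\left(U,O \right)} = \left(-37 + U\right) \left(31 + U\right)$ ($C{\left(U,O \right)} = \left(31 + U\right) \left(-37 + U\right) = \left(-37 + U\right) \left(31 + U\right)$)
$-20768 - C{\left(51,V{\left(N,-12 \right)} \right)} = -20768 - \left(-1147 + 51^{2} - 306\right) = -20768 - \left(-1147 + 2601 - 306\right) = -20768 - 1148 = -21916$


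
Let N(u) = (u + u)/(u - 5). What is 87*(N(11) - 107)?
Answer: -8990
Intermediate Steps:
N(u) = 2*u/(-5 + u) (N(u) = (2*u)/(-5 + u) = 2*u/(-5 + u))
87*(N(11) - 107) = 87*(2*11/(-5 + 11) - 107) = 87*(2*11/6 - 107) = 87*(2*11*(⅙) - 107) = 87*(11/3 - 107) = 87*(-310/3) = -8990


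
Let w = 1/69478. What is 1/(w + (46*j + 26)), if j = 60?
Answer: 69478/193565709 ≈ 0.00035894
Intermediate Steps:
w = 1/69478 ≈ 1.4393e-5
1/(w + (46*j + 26)) = 1/(1/69478 + (46*60 + 26)) = 1/(1/69478 + (2760 + 26)) = 1/(1/69478 + 2786) = 1/(193565709/69478) = 69478/193565709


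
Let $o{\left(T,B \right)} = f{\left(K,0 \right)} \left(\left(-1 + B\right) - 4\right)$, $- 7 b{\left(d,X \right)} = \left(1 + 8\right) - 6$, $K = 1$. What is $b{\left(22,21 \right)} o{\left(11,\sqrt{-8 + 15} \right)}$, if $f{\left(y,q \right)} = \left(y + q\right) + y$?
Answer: $\frac{30}{7} - \frac{6 \sqrt{7}}{7} \approx 2.0179$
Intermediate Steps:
$f{\left(y,q \right)} = q + 2 y$ ($f{\left(y,q \right)} = \left(q + y\right) + y = q + 2 y$)
$b{\left(d,X \right)} = - \frac{3}{7}$ ($b{\left(d,X \right)} = - \frac{\left(1 + 8\right) - 6}{7} = - \frac{9 - 6}{7} = \left(- \frac{1}{7}\right) 3 = - \frac{3}{7}$)
$o{\left(T,B \right)} = -10 + 2 B$ ($o{\left(T,B \right)} = \left(0 + 2 \cdot 1\right) \left(\left(-1 + B\right) - 4\right) = \left(0 + 2\right) \left(-5 + B\right) = 2 \left(-5 + B\right) = -10 + 2 B$)
$b{\left(22,21 \right)} o{\left(11,\sqrt{-8 + 15} \right)} = - \frac{3 \left(-10 + 2 \sqrt{-8 + 15}\right)}{7} = - \frac{3 \left(-10 + 2 \sqrt{7}\right)}{7} = \frac{30}{7} - \frac{6 \sqrt{7}}{7}$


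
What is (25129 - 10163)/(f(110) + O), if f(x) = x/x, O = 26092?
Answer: 14966/26093 ≈ 0.57356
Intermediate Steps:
f(x) = 1
(25129 - 10163)/(f(110) + O) = (25129 - 10163)/(1 + 26092) = 14966/26093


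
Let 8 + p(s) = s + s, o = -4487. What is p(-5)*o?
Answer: 80766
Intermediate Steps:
p(s) = -8 + 2*s (p(s) = -8 + (s + s) = -8 + 2*s)
p(-5)*o = (-8 + 2*(-5))*(-4487) = (-8 - 10)*(-4487) = -18*(-4487) = 80766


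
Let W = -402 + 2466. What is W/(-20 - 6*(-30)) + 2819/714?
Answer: 30074/1785 ≈ 16.848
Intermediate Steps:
W = 2064
W/(-20 - 6*(-30)) + 2819/714 = 2064/(-20 - 6*(-30)) + 2819/714 = 2064/(-20 + 180) + 2819*(1/714) = 2064/160 + 2819/714 = 2064*(1/160) + 2819/714 = 129/10 + 2819/714 = 30074/1785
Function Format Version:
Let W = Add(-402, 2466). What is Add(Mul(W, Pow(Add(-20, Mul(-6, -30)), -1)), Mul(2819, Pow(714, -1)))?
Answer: Rational(30074, 1785) ≈ 16.848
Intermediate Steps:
W = 2064
Add(Mul(W, Pow(Add(-20, Mul(-6, -30)), -1)), Mul(2819, Pow(714, -1))) = Add(Mul(2064, Pow(Add(-20, Mul(-6, -30)), -1)), Mul(2819, Pow(714, -1))) = Add(Mul(2064, Pow(Add(-20, 180), -1)), Mul(2819, Rational(1, 714))) = Add(Mul(2064, Pow(160, -1)), Rational(2819, 714)) = Add(Mul(2064, Rational(1, 160)), Rational(2819, 714)) = Add(Rational(129, 10), Rational(2819, 714)) = Rational(30074, 1785)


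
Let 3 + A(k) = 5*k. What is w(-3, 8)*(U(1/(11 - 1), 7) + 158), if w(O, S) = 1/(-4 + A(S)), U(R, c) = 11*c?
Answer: 235/33 ≈ 7.1212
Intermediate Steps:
A(k) = -3 + 5*k
w(O, S) = 1/(-7 + 5*S) (w(O, S) = 1/(-4 + (-3 + 5*S)) = 1/(-7 + 5*S))
w(-3, 8)*(U(1/(11 - 1), 7) + 158) = (11*7 + 158)/(-7 + 5*8) = (77 + 158)/(-7 + 40) = 235/33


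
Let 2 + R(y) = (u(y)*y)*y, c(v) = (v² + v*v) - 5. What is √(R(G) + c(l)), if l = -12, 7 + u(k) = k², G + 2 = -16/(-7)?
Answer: 5*√26933/49 ≈ 16.746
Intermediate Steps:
G = 2/7 (G = -2 - 16/(-7) = -2 - 16*(-⅐) = -2 + 16/7 = 2/7 ≈ 0.28571)
u(k) = -7 + k²
c(v) = -5 + 2*v² (c(v) = (v² + v²) - 5 = 2*v² - 5 = -5 + 2*v²)
R(y) = -2 + y²*(-7 + y²) (R(y) = -2 + ((-7 + y²)*y)*y = -2 + (y*(-7 + y²))*y = -2 + y²*(-7 + y²))
√(R(G) + c(l)) = √((-2 + (2/7)²*(-7 + (2/7)²)) + (-5 + 2*(-12)²)) = √((-2 + 4*(-7 + 4/49)/49) + (-5 + 2*144)) = √((-2 + (4/49)*(-339/49)) + (-5 + 288)) = √((-2 - 1356/2401) + 283) = √(-6158/2401 + 283) = √(673325/2401) = 5*√26933/49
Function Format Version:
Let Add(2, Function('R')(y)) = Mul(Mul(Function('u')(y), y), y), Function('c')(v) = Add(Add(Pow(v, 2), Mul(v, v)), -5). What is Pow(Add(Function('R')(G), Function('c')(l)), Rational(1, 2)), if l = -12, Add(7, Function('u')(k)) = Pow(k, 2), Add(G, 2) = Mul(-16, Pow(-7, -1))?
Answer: Mul(Rational(5, 49), Pow(26933, Rational(1, 2))) ≈ 16.746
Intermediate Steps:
G = Rational(2, 7) (G = Add(-2, Mul(-16, Pow(-7, -1))) = Add(-2, Mul(-16, Rational(-1, 7))) = Add(-2, Rational(16, 7)) = Rational(2, 7) ≈ 0.28571)
Function('u')(k) = Add(-7, Pow(k, 2))
Function('c')(v) = Add(-5, Mul(2, Pow(v, 2))) (Function('c')(v) = Add(Add(Pow(v, 2), Pow(v, 2)), -5) = Add(Mul(2, Pow(v, 2)), -5) = Add(-5, Mul(2, Pow(v, 2))))
Function('R')(y) = Add(-2, Mul(Pow(y, 2), Add(-7, Pow(y, 2)))) (Function('R')(y) = Add(-2, Mul(Mul(Add(-7, Pow(y, 2)), y), y)) = Add(-2, Mul(Mul(y, Add(-7, Pow(y, 2))), y)) = Add(-2, Mul(Pow(y, 2), Add(-7, Pow(y, 2)))))
Pow(Add(Function('R')(G), Function('c')(l)), Rational(1, 2)) = Pow(Add(Add(-2, Mul(Pow(Rational(2, 7), 2), Add(-7, Pow(Rational(2, 7), 2)))), Add(-5, Mul(2, Pow(-12, 2)))), Rational(1, 2)) = Pow(Add(Add(-2, Mul(Rational(4, 49), Add(-7, Rational(4, 49)))), Add(-5, Mul(2, 144))), Rational(1, 2)) = Pow(Add(Add(-2, Mul(Rational(4, 49), Rational(-339, 49))), Add(-5, 288)), Rational(1, 2)) = Pow(Add(Add(-2, Rational(-1356, 2401)), 283), Rational(1, 2)) = Pow(Add(Rational(-6158, 2401), 283), Rational(1, 2)) = Pow(Rational(673325, 2401), Rational(1, 2)) = Mul(Rational(5, 49), Pow(26933, Rational(1, 2)))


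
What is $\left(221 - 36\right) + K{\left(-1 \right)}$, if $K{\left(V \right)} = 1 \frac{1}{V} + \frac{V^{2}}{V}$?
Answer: $183$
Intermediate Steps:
$K{\left(V \right)} = V + \frac{1}{V}$ ($K{\left(V \right)} = \frac{1}{V} + V = V + \frac{1}{V}$)
$\left(221 - 36\right) + K{\left(-1 \right)} = \left(221 - 36\right) - \left(1 - \frac{1}{-1}\right) = 185 - 2 = 183$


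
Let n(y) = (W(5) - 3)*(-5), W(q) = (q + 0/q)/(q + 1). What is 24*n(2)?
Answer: 260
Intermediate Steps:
W(q) = q/(1 + q) (W(q) = (q + 0)/(1 + q) = q/(1 + q))
n(y) = 65/6 (n(y) = (5/(1 + 5) - 3)*(-5) = (5/6 - 3)*(-5) = (5*(⅙) - 3)*(-5) = (⅚ - 3)*(-5) = -13/6*(-5) = 65/6)
24*n(2) = 24*(65/6) = 260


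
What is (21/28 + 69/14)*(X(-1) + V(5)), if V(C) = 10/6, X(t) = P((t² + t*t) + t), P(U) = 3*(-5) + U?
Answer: -1961/28 ≈ -70.036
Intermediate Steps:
P(U) = -15 + U
X(t) = -15 + t + 2*t² (X(t) = -15 + ((t² + t*t) + t) = -15 + ((t² + t²) + t) = -15 + (2*t² + t) = -15 + (t + 2*t²) = -15 + t + 2*t²)
V(C) = 5/3 (V(C) = 10*(⅙) = 5/3)
(21/28 + 69/14)*(X(-1) + V(5)) = (21/28 + 69/14)*((-15 - (1 + 2*(-1))) + 5/3) = (21*(1/28) + 69*(1/14))*((-15 - (1 - 2)) + 5/3) = (¾ + 69/14)*((-15 - 1*(-1)) + 5/3) = 159*((-15 + 1) + 5/3)/28 = 159*(-14 + 5/3)/28 = (159/28)*(-37/3) = -1961/28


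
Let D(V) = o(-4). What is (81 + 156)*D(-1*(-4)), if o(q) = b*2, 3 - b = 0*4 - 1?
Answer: 1896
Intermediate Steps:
b = 4 (b = 3 - (0*4 - 1) = 3 - (0 - 1) = 3 - 1*(-1) = 3 + 1 = 4)
o(q) = 8 (o(q) = 4*2 = 8)
D(V) = 8
(81 + 156)*D(-1*(-4)) = (81 + 156)*8 = 237*8 = 1896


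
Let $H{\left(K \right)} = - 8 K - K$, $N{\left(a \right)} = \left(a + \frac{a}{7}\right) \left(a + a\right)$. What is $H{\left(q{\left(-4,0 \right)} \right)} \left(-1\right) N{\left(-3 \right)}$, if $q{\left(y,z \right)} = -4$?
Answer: $- \frac{5184}{7} \approx -740.57$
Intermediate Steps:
$N{\left(a \right)} = \frac{16 a^{2}}{7}$ ($N{\left(a \right)} = \left(a + a \frac{1}{7}\right) 2 a = \left(a + \frac{a}{7}\right) 2 a = \frac{8 a}{7} \cdot 2 a = \frac{16 a^{2}}{7}$)
$H{\left(K \right)} = - 9 K$
$H{\left(q{\left(-4,0 \right)} \right)} \left(-1\right) N{\left(-3 \right)} = \left(-9\right) \left(-4\right) \left(-1\right) \frac{16 \left(-3\right)^{2}}{7} = 36 \left(-1\right) \frac{16}{7} \cdot 9 = \left(-36\right) \frac{144}{7} = - \frac{5184}{7}$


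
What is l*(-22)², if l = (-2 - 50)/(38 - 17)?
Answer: -25168/21 ≈ -1198.5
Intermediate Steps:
l = -52/21 ≈ -2.4762
l*(-22)² = -52/21*(-22)² = -52/21*484 = -25168/21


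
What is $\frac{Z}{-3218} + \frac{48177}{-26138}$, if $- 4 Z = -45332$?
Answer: $- \frac{112813885}{21028021} \approx -5.3649$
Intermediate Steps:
$Z = 11333$ ($Z = \left(- \frac{1}{4}\right) \left(-45332\right) = 11333$)
$\frac{Z}{-3218} + \frac{48177}{-26138} = \frac{11333}{-3218} + \frac{48177}{-26138} = 11333 \left(- \frac{1}{3218}\right) + 48177 \left(- \frac{1}{26138}\right) = - \frac{11333}{3218} - \frac{48177}{26138} = - \frac{112813885}{21028021}$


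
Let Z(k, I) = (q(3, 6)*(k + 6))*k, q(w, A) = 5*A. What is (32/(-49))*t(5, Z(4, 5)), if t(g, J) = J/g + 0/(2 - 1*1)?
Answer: -7680/49 ≈ -156.73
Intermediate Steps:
Z(k, I) = k*(180 + 30*k) (Z(k, I) = ((5*6)*(k + 6))*k = (30*(6 + k))*k = (180 + 30*k)*k = k*(180 + 30*k))
t(g, J) = J/g (t(g, J) = J/g + 0/(2 - 1) = J/g + 0/1 = J/g + 0*1 = J/g + 0 = J/g)
(32/(-49))*t(5, Z(4, 5)) = (32/(-49))*((30*4*(6 + 4))/5) = (32*(-1/49))*((30*4*10)*(⅕)) = -38400/(49*5) = -32/49*240 = -7680/49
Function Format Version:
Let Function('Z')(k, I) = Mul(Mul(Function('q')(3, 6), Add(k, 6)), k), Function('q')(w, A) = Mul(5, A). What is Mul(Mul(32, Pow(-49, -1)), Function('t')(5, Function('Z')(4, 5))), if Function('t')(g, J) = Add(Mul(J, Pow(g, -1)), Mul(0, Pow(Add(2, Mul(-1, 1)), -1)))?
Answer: Rational(-7680, 49) ≈ -156.73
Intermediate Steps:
Function('Z')(k, I) = Mul(k, Add(180, Mul(30, k))) (Function('Z')(k, I) = Mul(Mul(Mul(5, 6), Add(k, 6)), k) = Mul(Mul(30, Add(6, k)), k) = Mul(Add(180, Mul(30, k)), k) = Mul(k, Add(180, Mul(30, k))))
Function('t')(g, J) = Mul(J, Pow(g, -1)) (Function('t')(g, J) = Add(Mul(J, Pow(g, -1)), Mul(0, Pow(Add(2, -1), -1))) = Add(Mul(J, Pow(g, -1)), Mul(0, Pow(1, -1))) = Add(Mul(J, Pow(g, -1)), Mul(0, 1)) = Add(Mul(J, Pow(g, -1)), 0) = Mul(J, Pow(g, -1)))
Mul(Mul(32, Pow(-49, -1)), Function('t')(5, Function('Z')(4, 5))) = Mul(Mul(32, Pow(-49, -1)), Mul(Mul(30, 4, Add(6, 4)), Pow(5, -1))) = Mul(Mul(32, Rational(-1, 49)), Mul(Mul(30, 4, 10), Rational(1, 5))) = Mul(Rational(-32, 49), Mul(1200, Rational(1, 5))) = Mul(Rational(-32, 49), 240) = Rational(-7680, 49)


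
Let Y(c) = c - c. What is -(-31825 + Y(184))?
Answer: 31825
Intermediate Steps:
Y(c) = 0
-(-31825 + Y(184)) = -(-31825 + 0) = -1*(-31825) = 31825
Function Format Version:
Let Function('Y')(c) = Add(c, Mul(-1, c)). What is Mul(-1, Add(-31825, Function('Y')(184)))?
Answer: 31825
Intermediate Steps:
Function('Y')(c) = 0
Mul(-1, Add(-31825, Function('Y')(184))) = Mul(-1, Add(-31825, 0)) = Mul(-1, -31825) = 31825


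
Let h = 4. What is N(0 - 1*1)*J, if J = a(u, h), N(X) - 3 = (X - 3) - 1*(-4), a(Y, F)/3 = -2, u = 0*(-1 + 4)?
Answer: -18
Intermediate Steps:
u = 0 (u = 0*3 = 0)
a(Y, F) = -6 (a(Y, F) = 3*(-2) = -6)
N(X) = 4 + X (N(X) = 3 + ((X - 3) - 1*(-4)) = 3 + ((-3 + X) + 4) = 3 + (1 + X) = 4 + X)
J = -6
N(0 - 1*1)*J = (4 + (0 - 1*1))*(-6) = (4 + (0 - 1))*(-6) = (4 - 1)*(-6) = 3*(-6) = -18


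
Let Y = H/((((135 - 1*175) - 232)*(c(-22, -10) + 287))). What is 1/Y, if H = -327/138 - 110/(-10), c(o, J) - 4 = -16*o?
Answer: -8045216/397 ≈ -20265.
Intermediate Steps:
c(o, J) = 4 - 16*o
H = 397/46 (H = -327*1/138 - 110*(-1/10) = -109/46 + 11 = 397/46 ≈ 8.6304)
Y = -397/8045216 (Y = 397/(46*((((135 - 1*175) - 232)*((4 - 16*(-22)) + 287)))) = 397/(46*((((135 - 175) - 232)*((4 + 352) + 287)))) = 397/(46*(((-40 - 232)*(356 + 287)))) = 397/(46*((-272*643))) = (397/46)/(-174896) = (397/46)*(-1/174896) = -397/8045216 ≈ -4.9346e-5)
1/Y = 1/(-397/8045216) = -8045216/397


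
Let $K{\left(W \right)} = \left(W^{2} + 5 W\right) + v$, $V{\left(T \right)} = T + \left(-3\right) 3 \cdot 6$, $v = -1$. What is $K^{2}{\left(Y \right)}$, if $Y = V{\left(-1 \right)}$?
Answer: $7557001$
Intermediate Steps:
$V{\left(T \right)} = -54 + T$ ($V{\left(T \right)} = T - 54 = -54 + T$)
$Y = -55$ ($Y = -54 - 1 = -55$)
$K{\left(W \right)} = -1 + W^{2} + 5 W$ ($K{\left(W \right)} = \left(W^{2} + 5 W\right) - 1 = -1 + W^{2} + 5 W$)
$K^{2}{\left(Y \right)} = \left(-1 + \left(-55\right)^{2} + 5 \left(-55\right)\right)^{2} = \left(-1 + 3025 - 275\right)^{2} = 2749^{2} = 7557001$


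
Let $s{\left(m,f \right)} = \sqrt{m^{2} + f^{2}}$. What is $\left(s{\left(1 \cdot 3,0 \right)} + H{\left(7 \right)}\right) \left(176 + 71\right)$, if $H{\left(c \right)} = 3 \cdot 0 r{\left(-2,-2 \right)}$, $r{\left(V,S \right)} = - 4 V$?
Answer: $741$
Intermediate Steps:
$s{\left(m,f \right)} = \sqrt{f^{2} + m^{2}}$
$H{\left(c \right)} = 0$ ($H{\left(c \right)} = 3 \cdot 0 \left(\left(-4\right) \left(-2\right)\right) = 0 \cdot 8 = 0$)
$\left(s{\left(1 \cdot 3,0 \right)} + H{\left(7 \right)}\right) \left(176 + 71\right) = \left(\sqrt{0^{2} + \left(1 \cdot 3\right)^{2}} + 0\right) \left(176 + 71\right) = \left(\sqrt{0 + 3^{2}} + 0\right) 247 = \left(\sqrt{0 + 9} + 0\right) 247 = \left(\sqrt{9} + 0\right) 247 = \left(3 + 0\right) 247 = 3 \cdot 247 = 741$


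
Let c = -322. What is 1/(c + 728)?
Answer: 1/406 ≈ 0.0024631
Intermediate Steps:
1/(c + 728) = 1/(-322 + 728) = 1/406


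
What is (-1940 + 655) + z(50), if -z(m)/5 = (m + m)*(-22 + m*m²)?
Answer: -62490285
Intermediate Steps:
z(m) = -10*m*(-22 + m³) (z(m) = -5*(m + m)*(-22 + m*m²) = -5*2*m*(-22 + m³) = -10*m*(-22 + m³))
(-1940 + 655) + z(50) = (-1940 + 655) + 10*50*(22 - 1*50³) = -1285 + 10*50*(22 - 1*125000) = -1285 + 10*50*(22 - 125000) = -1285 + 10*50*(-124978) = -1285 - 62489000 = -62490285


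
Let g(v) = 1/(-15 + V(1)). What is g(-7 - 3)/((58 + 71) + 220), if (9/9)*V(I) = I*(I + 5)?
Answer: -1/3141 ≈ -0.00031837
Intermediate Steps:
V(I) = I*(5 + I) (V(I) = I*(I + 5) = I*(5 + I))
g(v) = -⅑ (g(v) = 1/(-15 + 1*(5 + 1)) = 1/(-15 + 1*6) = 1/(-15 + 6) = 1/(-9) = -⅑)
g(-7 - 3)/((58 + 71) + 220) = -1/(9*((58 + 71) + 220)) = -1/(9*(129 + 220)) = -⅑/349 = -⅑*1/349 = -1/3141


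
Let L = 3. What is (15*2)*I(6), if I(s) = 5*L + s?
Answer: 630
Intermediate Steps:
I(s) = 15 + s (I(s) = 5*3 + s = 15 + s)
(15*2)*I(6) = (15*2)*(15 + 6) = 30*21 = 630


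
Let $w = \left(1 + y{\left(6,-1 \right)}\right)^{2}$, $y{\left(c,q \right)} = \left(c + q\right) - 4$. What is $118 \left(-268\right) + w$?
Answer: $-31620$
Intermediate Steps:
$y{\left(c,q \right)} = -4 + c + q$
$w = 4$ ($w = \left(1 - -1\right)^{2} = \left(1 + 1\right)^{2} = 2^{2} = 4$)
$118 \left(-268\right) + w = 118 \left(-268\right) + 4 = -31624 + 4 = -31620$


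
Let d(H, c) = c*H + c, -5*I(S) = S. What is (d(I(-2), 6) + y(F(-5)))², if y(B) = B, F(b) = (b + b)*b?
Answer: 85264/25 ≈ 3410.6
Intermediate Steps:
I(S) = -S/5
F(b) = 2*b² (F(b) = (2*b)*b = 2*b²)
d(H, c) = c + H*c (d(H, c) = H*c + c = c + H*c)
(d(I(-2), 6) + y(F(-5)))² = (6*(1 - ⅕*(-2)) + 2*(-5)²)² = (6*(1 + ⅖) + 2*25)² = (6*(7/5) + 50)² = (42/5 + 50)² = (292/5)² = 85264/25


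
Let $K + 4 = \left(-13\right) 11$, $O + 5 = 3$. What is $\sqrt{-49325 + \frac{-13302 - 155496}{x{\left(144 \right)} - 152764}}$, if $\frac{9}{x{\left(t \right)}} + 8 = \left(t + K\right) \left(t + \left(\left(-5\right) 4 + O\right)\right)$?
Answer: $\frac{i \sqrt{161006255255140555385}}{57133745} \approx 222.09 i$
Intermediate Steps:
$O = -2$ ($O = -5 + 3 = -2$)
$K = -147$ ($K = -4 - 143 = -147$)
$x{\left(t \right)} = \frac{9}{-8 + \left(-147 + t\right) \left(-22 + t\right)}$ ($x{\left(t \right)} = \frac{9}{-8 + \left(t - 147\right) \left(t - 22\right)} = \frac{9}{-8 + \left(-147 + t\right) \left(t - 22\right)} = \frac{9}{-8 + \left(-147 + t\right) \left(-22 + t\right)}$)
$\sqrt{-49325 + \frac{-13302 - 155496}{x{\left(144 \right)} - 152764}} = \sqrt{-49325 + \frac{-13302 - 155496}{\frac{9}{3226 + 144^{2} - 24336} - 152764}} = \sqrt{-49325 - \frac{168798}{\frac{9}{3226 + 20736 - 24336} - 152764}} = \sqrt{-49325 - \frac{168798}{\frac{9}{-374} - 152764}} = \sqrt{-49325 - \frac{168798}{9 \left(- \frac{1}{374}\right) - 152764}} = \sqrt{-49325 - \frac{168798}{- \frac{9}{374} - 152764}} = \sqrt{-49325 - \frac{168798}{- \frac{57133745}{374}}} = \sqrt{-49325 - - \frac{63130452}{57133745}} = \sqrt{-49325 + \frac{63130452}{57133745}} = \sqrt{- \frac{2818058841673}{57133745}} = \frac{i \sqrt{161006255255140555385}}{57133745}$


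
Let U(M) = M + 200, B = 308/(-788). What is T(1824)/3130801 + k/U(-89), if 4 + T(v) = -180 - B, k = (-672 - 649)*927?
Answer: -62641908840/5678131 ≈ -11032.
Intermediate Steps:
B = -77/197 (B = 308*(-1/788) = -77/197 ≈ -0.39086)
k = -1224567 (k = -1321*927 = -1224567)
U(M) = 200 + M
T(v) = -36171/197 (T(v) = -4 + (-180 - 1*(-77/197)) = -4 + (-180 + 77/197) = -4 - 35383/197 = -36171/197)
T(1824)/3130801 + k/U(-89) = -36171/197/3130801 - 1224567/(200 - 89) = -36171/197*1/3130801 - 1224567/111 = -9/153463 - 1224567*1/111 = -9/153463 - 408189/37 = -62641908840/5678131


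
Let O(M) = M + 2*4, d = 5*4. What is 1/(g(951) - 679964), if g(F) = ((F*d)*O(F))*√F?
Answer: 169991/79100299981542776 + 4560045*√951/79100299981542776 ≈ 1.7799e-9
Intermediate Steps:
d = 20
O(M) = 8 + M (O(M) = M + 8 = 8 + M)
g(F) = 20*F^(3/2)*(8 + F) (g(F) = ((F*20)*(8 + F))*√F = ((20*F)*(8 + F))*√F = (20*F*(8 + F))*√F = 20*F^(3/2)*(8 + F))
1/(g(951) - 679964) = 1/(20*951^(3/2)*(8 + 951) - 679964) = 1/(20*(951*√951)*959 - 679964) = 1/(18240180*√951 - 679964) = 1/(-679964 + 18240180*√951)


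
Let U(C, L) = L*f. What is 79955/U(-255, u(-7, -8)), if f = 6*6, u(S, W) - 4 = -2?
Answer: 79955/72 ≈ 1110.5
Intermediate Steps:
u(S, W) = 2 (u(S, W) = 4 - 2 = 2)
f = 36
U(C, L) = 36*L (U(C, L) = L*36 = 36*L)
79955/U(-255, u(-7, -8)) = 79955/((36*2)) = 79955/72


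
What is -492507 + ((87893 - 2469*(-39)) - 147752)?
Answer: -456075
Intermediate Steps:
-492507 + ((87893 - 2469*(-39)) - 147752) = -492507 + ((87893 + 96291) - 147752) = -492507 + (184184 - 147752) = -492507 + 36432 = -456075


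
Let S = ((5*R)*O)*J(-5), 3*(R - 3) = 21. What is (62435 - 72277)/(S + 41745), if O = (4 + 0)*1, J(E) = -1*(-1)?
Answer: -9842/41945 ≈ -0.23464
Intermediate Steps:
R = 10 (R = 3 + (⅓)*21 = 3 + 7 = 10)
J(E) = 1
O = 4 (O = 4*1 = 4)
S = 200 (S = ((5*10)*4)*1 = (50*4)*1 = 200*1 = 200)
(62435 - 72277)/(S + 41745) = (62435 - 72277)/(200 + 41745) = -9842/41945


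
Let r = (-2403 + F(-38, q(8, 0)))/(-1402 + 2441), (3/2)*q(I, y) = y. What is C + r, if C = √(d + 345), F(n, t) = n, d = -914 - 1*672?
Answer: -2441/1039 + I*√1241 ≈ -2.3494 + 35.228*I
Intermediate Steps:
d = -1586 (d = -914 - 672 = -1586)
q(I, y) = 2*y/3
C = I*√1241 (C = √(-1586 + 345) = √(-1241) = I*√1241 ≈ 35.228*I)
r = -2441/1039 (r = (-2403 - 38)/(-1402 + 2441) = -2441/1039 ≈ -2.3494)
C + r = I*√1241 - 2441/1039 = -2441/1039 + I*√1241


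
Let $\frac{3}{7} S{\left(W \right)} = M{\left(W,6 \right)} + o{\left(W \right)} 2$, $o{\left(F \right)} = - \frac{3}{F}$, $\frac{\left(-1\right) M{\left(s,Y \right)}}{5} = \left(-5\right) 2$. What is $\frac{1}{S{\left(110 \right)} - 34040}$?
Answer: $- \frac{165}{5597371} \approx -2.9478 \cdot 10^{-5}$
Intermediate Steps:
$M{\left(s,Y \right)} = 50$ ($M{\left(s,Y \right)} = - 5 \left(\left(-5\right) 2\right) = \left(-5\right) \left(-10\right) = 50$)
$S{\left(W \right)} = \frac{350}{3} - \frac{14}{W}$ ($S{\left(W \right)} = \frac{7 \left(50 + - \frac{3}{W} 2\right)}{3} = \frac{7 \left(50 - \frac{6}{W}\right)}{3} = \frac{350}{3} - \frac{14}{W}$)
$\frac{1}{S{\left(110 \right)} - 34040} = \frac{1}{\left(\frac{350}{3} - \frac{14}{110}\right) - 34040} = \frac{1}{\left(\frac{350}{3} - \frac{7}{55}\right) - 34040} = \frac{1}{\frac{19229}{165} - 34040} = \frac{1}{- \frac{5597371}{165}} = - \frac{165}{5597371}$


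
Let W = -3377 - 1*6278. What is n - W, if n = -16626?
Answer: -6971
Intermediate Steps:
W = -9655 (W = -3377 - 6278 = -9655)
n - W = -16626 - 1*(-9655) = -16626 + 9655 = -6971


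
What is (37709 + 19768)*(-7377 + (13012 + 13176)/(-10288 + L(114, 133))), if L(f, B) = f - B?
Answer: -4371753901179/10307 ≈ -4.2415e+8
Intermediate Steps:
(37709 + 19768)*(-7377 + (13012 + 13176)/(-10288 + L(114, 133))) = (37709 + 19768)*(-7377 + (13012 + 13176)/(-10288 + (114 - 1*133))) = 57477*(-7377 + 26188/(-10288 + (114 - 133))) = 57477*(-7377 + 26188/(-10288 - 19)) = 57477*(-7377 + 26188/(-10307)) = 57477*(-7377 + 26188*(-1/10307)) = 57477*(-7377 - 26188/10307) = 57477*(-76060927/10307) = -4371753901179/10307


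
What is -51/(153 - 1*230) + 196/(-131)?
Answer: -8411/10087 ≈ -0.83385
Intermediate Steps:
-51/(153 - 1*230) + 196/(-131) = -51/(153 - 230) + 196*(-1/131) = -51/(-77) - 196/131 = -51*(-1/77) - 196/131 = 51/77 - 196/131 = -8411/10087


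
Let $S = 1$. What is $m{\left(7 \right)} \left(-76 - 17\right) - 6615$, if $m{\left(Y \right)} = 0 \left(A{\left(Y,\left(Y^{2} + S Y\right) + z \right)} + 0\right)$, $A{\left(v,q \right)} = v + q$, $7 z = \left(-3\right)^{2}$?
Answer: $-6615$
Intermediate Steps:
$z = \frac{9}{7}$ ($z = \frac{\left(-3\right)^{2}}{7} = \frac{1}{7} \cdot 9 = \frac{9}{7} \approx 1.2857$)
$A{\left(v,q \right)} = q + v$
$m{\left(Y \right)} = 0$ ($m{\left(Y \right)} = 0 \left(\left(\left(\left(Y^{2} + 1 Y\right) + \frac{9}{7}\right) + Y\right) + 0\right) = 0 \left(\left(\left(\left(Y^{2} + Y\right) + \frac{9}{7}\right) + Y\right) + 0\right) = 0 \left(\left(\left(\left(Y + Y^{2}\right) + \frac{9}{7}\right) + Y\right) + 0\right) = 0 \left(\left(\left(\frac{9}{7} + Y + Y^{2}\right) + Y\right) + 0\right) = 0 \left(\left(\frac{9}{7} + Y^{2} + 2 Y\right) + 0\right) = 0 \left(\frac{9}{7} + Y^{2} + 2 Y\right) = 0$)
$m{\left(7 \right)} \left(-76 - 17\right) - 6615 = 0 \left(-76 - 17\right) - 6615 = 0 \left(-93\right) - 6615 = 0 - 6615 = -6615$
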